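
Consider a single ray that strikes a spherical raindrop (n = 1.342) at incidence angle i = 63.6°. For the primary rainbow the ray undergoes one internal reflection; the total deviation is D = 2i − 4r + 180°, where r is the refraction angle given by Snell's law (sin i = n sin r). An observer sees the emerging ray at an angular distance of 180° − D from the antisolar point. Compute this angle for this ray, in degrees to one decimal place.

40.3°

sin r = sin 63.6° / 1.342 = 0.8957/1.342 = 0.6674; r = 41.87°.
D = 2·63.6° − 4·41.87° + 180° = 127.20° − 167.48° + 180° = 139.72°.
Angle from antisolar point = 180° − D = 40.28°.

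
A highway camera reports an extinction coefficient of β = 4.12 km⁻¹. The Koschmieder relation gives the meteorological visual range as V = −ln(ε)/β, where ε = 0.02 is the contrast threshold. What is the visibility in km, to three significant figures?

V = −ln(0.02) / 4.12 = 3.912 / 4.12 = 0.9495 km.

0.950 km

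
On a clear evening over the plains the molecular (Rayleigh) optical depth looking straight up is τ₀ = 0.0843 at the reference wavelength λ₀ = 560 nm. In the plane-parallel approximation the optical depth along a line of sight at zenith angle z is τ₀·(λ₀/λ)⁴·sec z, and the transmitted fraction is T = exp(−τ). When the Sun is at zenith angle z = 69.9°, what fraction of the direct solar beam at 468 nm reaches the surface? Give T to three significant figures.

0.605

sec 69.9° = 2.9099.
τ = 0.0843 × (560/468)⁴ × 2.9099 = 0.0843 × 2.0501 × 2.9099 = 0.5029.
T = exp(−0.5029) = 0.6048.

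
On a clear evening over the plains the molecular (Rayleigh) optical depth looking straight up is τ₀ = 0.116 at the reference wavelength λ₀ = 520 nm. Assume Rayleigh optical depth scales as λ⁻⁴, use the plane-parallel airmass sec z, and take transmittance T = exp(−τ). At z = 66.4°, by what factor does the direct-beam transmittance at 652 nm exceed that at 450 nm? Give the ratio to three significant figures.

1.49

Airmass: sec 66.4° = 2.4978.
τ(652 nm) = 0.116 × (520/652)⁴ × 2.4978 = 0.116 × 0.4046 × 2.4978 = 0.1172.
τ(450 nm) = 0.116 × (520/450)⁴ × 2.4978 = 0.116 × 1.7830 × 2.4978 = 0.5166.
T(652)/T(450) = exp(τ_B − τ_A) = exp(0.3994) = 1.4909.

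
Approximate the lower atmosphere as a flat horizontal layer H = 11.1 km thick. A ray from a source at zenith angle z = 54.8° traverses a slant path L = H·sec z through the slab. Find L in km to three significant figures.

sec z = 1/cos 54.8° = 1.7348.
L = 11.1 × 1.7348 = 19.256 km.

19.3 km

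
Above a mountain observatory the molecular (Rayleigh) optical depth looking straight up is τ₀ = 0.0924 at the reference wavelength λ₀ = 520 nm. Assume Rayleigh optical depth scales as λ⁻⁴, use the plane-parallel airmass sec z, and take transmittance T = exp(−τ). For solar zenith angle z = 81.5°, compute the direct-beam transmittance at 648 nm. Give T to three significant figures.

sec 81.5° = 6.7655.
τ = 0.0924 × (520/648)⁴ × 6.7655 = 0.0924 × 0.4147 × 6.7655 = 0.2592.
T = exp(−0.2592) = 0.7716.

0.772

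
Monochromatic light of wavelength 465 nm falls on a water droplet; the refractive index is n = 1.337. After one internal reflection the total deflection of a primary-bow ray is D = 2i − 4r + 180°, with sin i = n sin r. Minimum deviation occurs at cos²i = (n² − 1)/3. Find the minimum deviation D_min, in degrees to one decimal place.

cos²i = (1.78757 − 1)/3 = 0.26252; i = arccos(0.51237) = 59.178°.
sin r = sin 59.178°/1.337 = 0.64231; r = 39.964°.
D_min = 2·59.178° − 4·39.964° + 180° = 138.500°.

138.5°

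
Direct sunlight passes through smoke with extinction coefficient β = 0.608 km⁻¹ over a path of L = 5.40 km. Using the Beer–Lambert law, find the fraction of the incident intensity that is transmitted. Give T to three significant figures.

0.0375

τ = β·L = 0.608 × 5.40 = 3.2832.
T = exp(−3.2832) = 0.0375.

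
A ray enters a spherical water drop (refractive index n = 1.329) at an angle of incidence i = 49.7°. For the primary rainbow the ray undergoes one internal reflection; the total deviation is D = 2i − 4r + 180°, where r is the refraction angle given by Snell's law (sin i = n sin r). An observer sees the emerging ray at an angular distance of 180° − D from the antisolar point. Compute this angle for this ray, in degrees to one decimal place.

sin r = sin 49.7° / 1.329 = 0.7627/1.329 = 0.5739; r = 35.02°.
D = 2·49.7° − 4·35.02° + 180° = 99.40° − 140.08° + 180° = 139.32°.
Angle from antisolar point = 180° − D = 40.68°.

40.7°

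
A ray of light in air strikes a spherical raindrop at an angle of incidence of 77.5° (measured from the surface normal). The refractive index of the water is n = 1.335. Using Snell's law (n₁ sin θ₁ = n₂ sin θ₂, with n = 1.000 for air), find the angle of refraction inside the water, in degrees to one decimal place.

47.0°

Snell: sin θ_r = sin θ_i / n = sin 77.5° / 1.335 = 0.9763 / 1.335 = 0.7313.
θ_r = arcsin(0.7313) = 47.00°.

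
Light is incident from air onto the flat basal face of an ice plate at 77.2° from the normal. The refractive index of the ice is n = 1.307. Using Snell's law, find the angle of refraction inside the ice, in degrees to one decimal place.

48.3°

Snell: sin θ_r = sin θ_i / n = sin 77.2° / 1.307 = 0.9751 / 1.307 = 0.7461.
θ_r = arcsin(0.7461) = 48.25°.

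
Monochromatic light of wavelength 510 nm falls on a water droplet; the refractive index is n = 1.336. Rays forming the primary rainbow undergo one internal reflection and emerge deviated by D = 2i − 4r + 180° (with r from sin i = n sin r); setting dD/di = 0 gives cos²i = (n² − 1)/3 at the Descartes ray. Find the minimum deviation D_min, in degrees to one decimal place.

cos²i = (1.78490 − 1)/3 = 0.26163; i = arccos(0.51150) = 59.236°.
sin r = sin 59.236°/1.336 = 0.64318; r = 40.029°.
D_min = 2·59.236° − 4·40.029° + 180° = 138.356°.

138.4°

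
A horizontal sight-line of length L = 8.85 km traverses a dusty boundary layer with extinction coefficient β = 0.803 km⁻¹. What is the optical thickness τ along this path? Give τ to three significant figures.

τ = β·L = 0.803 × 8.85 = 7.1066.

7.11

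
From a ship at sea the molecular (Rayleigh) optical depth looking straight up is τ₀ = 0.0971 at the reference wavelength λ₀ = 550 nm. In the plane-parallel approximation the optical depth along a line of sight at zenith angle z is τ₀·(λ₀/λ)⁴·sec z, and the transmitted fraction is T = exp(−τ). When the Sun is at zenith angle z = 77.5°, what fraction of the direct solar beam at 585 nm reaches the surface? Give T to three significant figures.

sec 77.5° = 4.6202.
τ = 0.0971 × (550/585)⁴ × 4.6202 = 0.0971 × 0.7813 × 4.6202 = 0.3505.
T = exp(−0.3505) = 0.7043.

0.704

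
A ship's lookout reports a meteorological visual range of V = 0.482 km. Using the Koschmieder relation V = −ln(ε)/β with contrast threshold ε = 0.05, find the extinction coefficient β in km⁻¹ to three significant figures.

β = −ln(0.05) / V = 2.996 / 0.482 = 6.2152 km⁻¹.

6.22 km⁻¹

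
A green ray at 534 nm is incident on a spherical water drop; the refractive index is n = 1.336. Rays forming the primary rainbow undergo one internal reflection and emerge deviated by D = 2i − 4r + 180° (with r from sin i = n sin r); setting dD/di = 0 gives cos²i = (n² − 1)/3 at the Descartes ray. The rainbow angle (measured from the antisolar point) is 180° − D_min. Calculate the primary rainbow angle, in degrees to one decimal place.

41.6°

cos²i = (1.78490 − 1)/3 = 0.26163; i = arccos(0.51150) = 59.236°.
sin r = sin 59.236°/1.336 = 0.64318; r = 40.029°.
D_min = 2·59.236° − 4·40.029° + 180° = 138.356°.
Rainbow angle = 180° − D_min = 41.644°.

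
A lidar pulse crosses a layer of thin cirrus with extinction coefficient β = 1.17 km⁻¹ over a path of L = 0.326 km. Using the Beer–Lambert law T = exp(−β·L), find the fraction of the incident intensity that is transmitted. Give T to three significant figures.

0.683

τ = β·L = 1.17 × 0.326 = 0.3814.
T = exp(−0.3814) = 0.6829.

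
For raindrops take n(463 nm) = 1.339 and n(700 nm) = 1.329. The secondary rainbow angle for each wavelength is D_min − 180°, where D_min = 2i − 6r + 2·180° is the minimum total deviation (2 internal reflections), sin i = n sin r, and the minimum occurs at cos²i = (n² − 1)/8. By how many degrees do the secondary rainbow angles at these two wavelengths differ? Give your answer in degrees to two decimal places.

2.61°

At 463 nm (n = 1.339): cos²i = 0.09912 → i = 71.650°, r = 45.141°, D_min = 232.451°, rainbow angle = 52.451°.
At 700 nm (n = 1.329): cos²i = 0.09578 → i = 71.972°, r = 45.685°, D_min = 229.837°, rainbow angle = 49.837°.
Angular width = |52.451° − 49.837°| = 2.614°.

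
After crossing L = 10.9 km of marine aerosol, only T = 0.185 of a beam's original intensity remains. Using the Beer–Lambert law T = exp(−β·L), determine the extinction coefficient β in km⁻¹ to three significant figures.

0.155 km⁻¹

Beer–Lambert: T = exp(−βL) ⇒ β = −ln(T)/L = −ln(0.185)/10.9 = 1.6874/10.9 = 0.1548 km⁻¹.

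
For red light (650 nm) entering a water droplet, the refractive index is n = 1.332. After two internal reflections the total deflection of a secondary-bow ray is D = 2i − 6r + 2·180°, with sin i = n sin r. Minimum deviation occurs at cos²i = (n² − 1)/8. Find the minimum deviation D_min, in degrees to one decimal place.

230.6°

cos²i = (1.77422 − 1)/8 = 0.09678; i = arccos(0.31109) = 71.875°.
sin r = sin 71.875°/1.332 = 0.71350; r = 45.520°.
D_min = 2·71.875° − 6·45.520° + 360° = 230.628°.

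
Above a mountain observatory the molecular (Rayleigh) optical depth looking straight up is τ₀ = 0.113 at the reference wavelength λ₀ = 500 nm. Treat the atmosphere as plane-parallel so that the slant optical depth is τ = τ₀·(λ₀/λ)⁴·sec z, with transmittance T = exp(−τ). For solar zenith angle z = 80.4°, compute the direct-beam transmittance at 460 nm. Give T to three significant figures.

0.388

sec 80.4° = 5.9963.
τ = 0.113 × (500/460)⁴ × 5.9963 = 0.113 × 1.3959 × 5.9963 = 0.9458.
T = exp(−0.9458) = 0.3884.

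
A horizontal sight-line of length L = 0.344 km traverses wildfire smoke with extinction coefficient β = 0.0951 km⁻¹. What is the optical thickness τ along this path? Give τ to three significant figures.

τ = β·L = 0.0951 × 0.344 = 0.0327.

0.0327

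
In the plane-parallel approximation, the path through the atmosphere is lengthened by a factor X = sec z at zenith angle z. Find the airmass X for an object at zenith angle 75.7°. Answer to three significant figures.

4.05

X = sec z = 1/cos 75.7° = 1/0.2470 = 4.0486.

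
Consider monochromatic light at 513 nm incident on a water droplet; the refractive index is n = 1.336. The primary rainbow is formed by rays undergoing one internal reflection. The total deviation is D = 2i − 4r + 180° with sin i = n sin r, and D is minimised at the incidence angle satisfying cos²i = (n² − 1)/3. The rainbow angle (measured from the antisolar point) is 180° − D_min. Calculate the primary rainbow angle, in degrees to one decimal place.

cos²i = (1.78490 − 1)/3 = 0.26163; i = arccos(0.51150) = 59.236°.
sin r = sin 59.236°/1.336 = 0.64318; r = 40.029°.
D_min = 2·59.236° − 4·40.029° + 180° = 138.356°.
Rainbow angle = 180° − D_min = 41.644°.

41.6°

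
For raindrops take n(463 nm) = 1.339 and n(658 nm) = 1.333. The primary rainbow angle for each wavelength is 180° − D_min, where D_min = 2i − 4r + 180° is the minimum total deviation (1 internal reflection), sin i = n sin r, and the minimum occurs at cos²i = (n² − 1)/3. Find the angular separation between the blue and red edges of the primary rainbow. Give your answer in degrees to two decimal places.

0.86°

At 463 nm (n = 1.339): cos²i = 0.26431 → i = 59.062°, r = 39.834°, D_min = 138.786°, rainbow angle = 41.214°.
At 658 nm (n = 1.333): cos²i = 0.25896 → i = 59.410°, r = 40.225°, D_min = 137.922°, rainbow angle = 42.078°.
Angular width = |41.214° − 42.078°| = 0.865°.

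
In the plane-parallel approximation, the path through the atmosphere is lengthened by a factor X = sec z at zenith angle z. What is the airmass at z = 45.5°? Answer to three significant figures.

1.43

X = sec z = 1/cos 45.5° = 1/0.7009 = 1.4267.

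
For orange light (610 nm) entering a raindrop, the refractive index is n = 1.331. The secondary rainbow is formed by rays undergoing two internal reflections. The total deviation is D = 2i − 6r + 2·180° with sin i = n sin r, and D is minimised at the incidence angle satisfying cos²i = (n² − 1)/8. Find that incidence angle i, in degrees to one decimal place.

71.9°

cos²i = (1.331² − 1)/8 = (1.77156 − 1)/8 = 0.09645.
cos i = 0.31056, so i = 71.907°.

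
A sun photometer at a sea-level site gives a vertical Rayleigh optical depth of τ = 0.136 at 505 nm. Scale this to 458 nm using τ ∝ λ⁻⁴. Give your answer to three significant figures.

0.201

τ(458 nm) = τ(505 nm) × (505/458)⁴ = 0.136 × (1.1026)⁴ = 0.136 × 1.4781 = 0.2010.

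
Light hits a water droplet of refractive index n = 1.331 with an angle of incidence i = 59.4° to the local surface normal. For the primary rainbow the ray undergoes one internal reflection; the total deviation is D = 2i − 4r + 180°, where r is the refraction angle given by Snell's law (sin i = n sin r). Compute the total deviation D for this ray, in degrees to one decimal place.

sin r = sin 59.4° / 1.331 = 0.8607/1.331 = 0.6467; r = 40.29°.
D = 2·59.4° − 4·40.29° + 180° = 118.80° − 161.17° + 180° = 137.63°.

137.6°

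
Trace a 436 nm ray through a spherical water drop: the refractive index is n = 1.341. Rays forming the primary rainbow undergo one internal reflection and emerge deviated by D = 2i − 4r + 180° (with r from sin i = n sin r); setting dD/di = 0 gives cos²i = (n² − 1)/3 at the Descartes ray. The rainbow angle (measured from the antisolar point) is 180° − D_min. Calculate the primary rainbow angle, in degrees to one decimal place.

cos²i = (1.79828 − 1)/3 = 0.26609; i = arccos(0.51584) = 58.946°.
sin r = sin 58.946°/1.341 = 0.63884; r = 39.705°.
D_min = 2·58.946° − 4·39.705° + 180° = 139.071°.
Rainbow angle = 180° − D_min = 40.929°.

40.9°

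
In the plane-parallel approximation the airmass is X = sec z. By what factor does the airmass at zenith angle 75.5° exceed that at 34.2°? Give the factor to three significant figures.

3.30

X(75.5°)/X(34.2°) = sec 75.5° / sec 34.2° = cos 34.2° / cos 75.5° = 0.8271/0.2504 = 3.3033.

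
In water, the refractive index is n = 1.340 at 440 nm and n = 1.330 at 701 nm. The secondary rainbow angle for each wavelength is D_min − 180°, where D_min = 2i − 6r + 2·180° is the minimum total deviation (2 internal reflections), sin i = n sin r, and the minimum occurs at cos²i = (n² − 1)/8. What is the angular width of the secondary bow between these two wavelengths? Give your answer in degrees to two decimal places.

At 440 nm (n = 1.340): cos²i = 0.09945 → i = 71.618°, r = 45.088°, D_min = 232.709°, rainbow angle = 52.709°.
At 701 nm (n = 1.330): cos²i = 0.09611 → i = 71.940°, r = 45.630°, D_min = 230.101°, rainbow angle = 50.101°.
Angular width = |52.709° − 50.101°| = 2.608°.

2.61°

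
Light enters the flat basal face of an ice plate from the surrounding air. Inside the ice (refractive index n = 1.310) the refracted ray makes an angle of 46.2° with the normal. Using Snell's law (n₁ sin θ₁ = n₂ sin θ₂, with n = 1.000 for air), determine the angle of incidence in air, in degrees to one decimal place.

71.0°

Snell: sin θ_i = n · sin θ_r = 1.310 × sin 46.2° = 1.310 × 0.7218 = 0.9455.
θ_i = arcsin(0.9455) = 71.00°.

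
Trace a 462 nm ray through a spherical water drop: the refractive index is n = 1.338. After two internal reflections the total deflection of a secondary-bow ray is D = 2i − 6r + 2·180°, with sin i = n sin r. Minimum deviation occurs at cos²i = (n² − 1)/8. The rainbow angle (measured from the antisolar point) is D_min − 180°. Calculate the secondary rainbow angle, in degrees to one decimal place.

cos²i = (1.79024 − 1)/8 = 0.09878; i = arccos(0.31429) = 71.682°.
sin r = sin 71.682°/1.338 = 0.70951; r = 45.195°.
D_min = 2·71.682° − 6·45.195° + 360° = 232.193°.
Rainbow angle = D_min − 180° = 52.193°.

52.2°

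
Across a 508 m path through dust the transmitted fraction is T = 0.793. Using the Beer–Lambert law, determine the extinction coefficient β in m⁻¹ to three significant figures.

Beer–Lambert: T = exp(−βL) ⇒ β = −ln(T)/L = −ln(0.793)/508 = 0.2319/508 = 0.0004566 m⁻¹.

0.000457 m⁻¹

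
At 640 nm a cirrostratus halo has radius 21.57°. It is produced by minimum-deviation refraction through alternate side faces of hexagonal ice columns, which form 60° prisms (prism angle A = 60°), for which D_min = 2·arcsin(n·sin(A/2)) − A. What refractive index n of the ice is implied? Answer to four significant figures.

Rearranging: n = sin((D_min + A)/2) / sin(A/2).
(D_min + A)/2 = (21.57° + 60°)/2 = 40.785°.
n = sin 40.785° / sin 30° = 0.6532 / 0.5000 = 1.3064.

1.306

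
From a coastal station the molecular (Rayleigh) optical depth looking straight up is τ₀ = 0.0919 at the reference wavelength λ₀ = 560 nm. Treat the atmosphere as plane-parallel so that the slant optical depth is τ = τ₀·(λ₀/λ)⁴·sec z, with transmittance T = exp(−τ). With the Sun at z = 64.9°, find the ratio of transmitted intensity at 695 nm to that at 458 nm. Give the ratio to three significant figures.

Airmass: sec 64.9° = 2.3574.
τ(695 nm) = 0.0919 × (560/695)⁴ × 2.3574 = 0.0919 × 0.4215 × 2.3574 = 0.0913.
τ(458 nm) = 0.0919 × (560/458)⁴ × 2.3574 = 0.0919 × 2.2351 × 2.3574 = 0.4842.
T(695)/T(458) = exp(τ_B − τ_A) = exp(0.3929) = 1.4813.

1.48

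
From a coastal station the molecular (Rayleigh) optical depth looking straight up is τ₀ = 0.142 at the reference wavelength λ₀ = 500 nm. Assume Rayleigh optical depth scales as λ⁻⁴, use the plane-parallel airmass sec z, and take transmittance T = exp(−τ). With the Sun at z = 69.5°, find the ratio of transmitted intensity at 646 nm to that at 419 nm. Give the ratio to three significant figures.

Airmass: sec 69.5° = 2.8555.
τ(646 nm) = 0.142 × (500/646)⁴ × 2.8555 = 0.142 × 0.3589 × 2.8555 = 0.1455.
τ(419 nm) = 0.142 × (500/419)⁴ × 2.8555 = 0.142 × 2.0278 × 2.8555 = 0.8222.
T(646)/T(419) = exp(τ_B − τ_A) = exp(0.6767) = 1.9674.

1.97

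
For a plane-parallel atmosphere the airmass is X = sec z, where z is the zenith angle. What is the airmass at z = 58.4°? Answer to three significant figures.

X = sec z = 1/cos 58.4° = 1/0.5240 = 1.9084.

1.91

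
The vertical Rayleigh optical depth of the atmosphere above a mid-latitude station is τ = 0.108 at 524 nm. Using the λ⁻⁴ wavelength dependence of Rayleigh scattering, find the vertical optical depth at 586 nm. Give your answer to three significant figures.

0.0690

τ(586 nm) = τ(524 nm) × (524/586)⁴ = 0.108 × (0.8942)⁴ = 0.108 × 0.6393 = 0.0690.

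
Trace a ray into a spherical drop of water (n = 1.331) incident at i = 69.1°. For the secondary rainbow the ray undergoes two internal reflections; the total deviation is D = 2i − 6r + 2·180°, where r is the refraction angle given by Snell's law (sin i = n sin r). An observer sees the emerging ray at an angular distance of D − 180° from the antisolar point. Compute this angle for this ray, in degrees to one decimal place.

50.7°

sin r = sin 69.1° / 1.331 = 0.9342/1.331 = 0.7019; r = 44.58°.
D = 2·69.1° − 6·44.58° + 2·180° = 138.20° − 267.47° + 360° = 230.73°.
Angle from antisolar point = D − 180° = 50.73°.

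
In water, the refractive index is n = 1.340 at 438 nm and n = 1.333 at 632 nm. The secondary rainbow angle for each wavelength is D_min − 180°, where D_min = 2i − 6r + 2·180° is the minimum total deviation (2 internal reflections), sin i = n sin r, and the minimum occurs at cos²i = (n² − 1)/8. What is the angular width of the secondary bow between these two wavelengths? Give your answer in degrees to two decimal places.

1.82°

At 438 nm (n = 1.340): cos²i = 0.09945 → i = 71.618°, r = 45.088°, D_min = 232.709°, rainbow angle = 52.709°.
At 632 nm (n = 1.333): cos²i = 0.09711 → i = 71.843°, r = 45.466°, D_min = 230.891°, rainbow angle = 50.891°.
Angular width = |52.709° − 50.891°| = 1.818°.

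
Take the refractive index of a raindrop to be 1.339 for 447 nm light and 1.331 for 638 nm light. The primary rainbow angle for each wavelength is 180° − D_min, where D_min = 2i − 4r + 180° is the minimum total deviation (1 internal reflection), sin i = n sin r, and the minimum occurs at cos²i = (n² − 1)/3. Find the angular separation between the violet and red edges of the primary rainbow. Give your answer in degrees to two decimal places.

At 447 nm (n = 1.339): cos²i = 0.26431 → i = 59.062°, r = 39.834°, D_min = 138.786°, rainbow angle = 41.214°.
At 638 nm (n = 1.331): cos²i = 0.25719 → i = 59.527°, r = 40.356°, D_min = 137.630°, rainbow angle = 42.370°.
Angular width = |41.214° − 42.370°| = 1.156°.

1.16°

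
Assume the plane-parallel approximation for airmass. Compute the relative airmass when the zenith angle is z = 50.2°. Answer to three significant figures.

X = sec z = 1/cos 50.2° = 1/0.6401 = 1.5622.

1.56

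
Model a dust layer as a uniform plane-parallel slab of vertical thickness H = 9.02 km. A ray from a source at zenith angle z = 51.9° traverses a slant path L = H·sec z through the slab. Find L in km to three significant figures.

sec z = 1/cos 51.9° = 1.6207.
L = 9.02 × 1.6207 = 14.618 km.

14.6 km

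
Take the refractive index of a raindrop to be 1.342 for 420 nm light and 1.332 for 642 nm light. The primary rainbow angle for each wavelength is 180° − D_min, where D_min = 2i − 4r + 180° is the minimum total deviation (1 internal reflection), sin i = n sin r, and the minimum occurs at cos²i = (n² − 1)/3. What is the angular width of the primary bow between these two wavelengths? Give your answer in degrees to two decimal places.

At 420 nm (n = 1.342): cos²i = 0.26699 → i = 58.888°, r = 39.641°, D_min = 139.213°, rainbow angle = 40.787°.
At 642 nm (n = 1.332): cos²i = 0.25807 → i = 59.469°, r = 40.290°, D_min = 137.776°, rainbow angle = 42.224°.
Angular width = |40.787° − 42.224°| = 1.437°.

1.44°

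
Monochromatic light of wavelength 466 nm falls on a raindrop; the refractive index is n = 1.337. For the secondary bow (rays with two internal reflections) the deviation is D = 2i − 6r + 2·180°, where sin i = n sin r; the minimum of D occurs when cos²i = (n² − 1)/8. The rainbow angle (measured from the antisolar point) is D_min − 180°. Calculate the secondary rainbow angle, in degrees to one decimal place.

51.9°

cos²i = (1.78757 − 1)/8 = 0.09845; i = arccos(0.31376) = 71.714°.
sin r = sin 71.714°/1.337 = 0.71017; r = 45.249°.
D_min = 2·71.714° − 6·45.249° + 360° = 231.934°.
Rainbow angle = D_min − 180° = 51.934°.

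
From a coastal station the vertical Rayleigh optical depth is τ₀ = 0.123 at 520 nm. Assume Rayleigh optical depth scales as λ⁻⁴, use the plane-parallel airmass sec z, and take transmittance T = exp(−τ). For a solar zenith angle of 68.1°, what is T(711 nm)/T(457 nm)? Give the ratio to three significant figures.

1.58

Airmass: sec 68.1° = 2.6811.
τ(711 nm) = 0.123 × (520/711)⁴ × 2.6811 = 0.123 × 0.2861 × 2.6811 = 0.0944.
τ(457 nm) = 0.123 × (520/457)⁴ × 2.6811 = 0.123 × 1.6763 × 2.6811 = 0.5528.
T(711)/T(457) = exp(τ_B − τ_A) = exp(0.4584) = 1.5816.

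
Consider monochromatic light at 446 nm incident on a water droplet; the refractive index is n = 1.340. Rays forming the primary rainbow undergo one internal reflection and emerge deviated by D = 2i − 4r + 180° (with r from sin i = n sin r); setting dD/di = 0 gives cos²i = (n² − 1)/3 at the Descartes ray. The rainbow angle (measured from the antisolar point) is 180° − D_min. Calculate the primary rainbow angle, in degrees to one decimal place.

cos²i = (1.79560 − 1)/3 = 0.26520; i = arccos(0.51498) = 59.004°.
sin r = sin 59.004°/1.340 = 0.63971; r = 39.770°.
D_min = 2·59.004° − 4·39.770° + 180° = 138.929°.
Rainbow angle = 180° − D_min = 41.071°.

41.1°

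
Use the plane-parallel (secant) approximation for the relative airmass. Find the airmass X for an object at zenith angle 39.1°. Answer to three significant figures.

X = sec z = 1/cos 39.1° = 1/0.7760 = 1.2886.

1.29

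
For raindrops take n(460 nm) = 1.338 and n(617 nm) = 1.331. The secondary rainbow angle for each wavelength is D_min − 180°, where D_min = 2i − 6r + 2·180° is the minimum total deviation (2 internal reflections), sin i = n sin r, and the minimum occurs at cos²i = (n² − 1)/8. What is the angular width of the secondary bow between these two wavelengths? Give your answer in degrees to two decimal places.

1.83°

At 460 nm (n = 1.338): cos²i = 0.09878 → i = 71.682°, r = 45.195°, D_min = 232.193°, rainbow angle = 52.193°.
At 617 nm (n = 1.331): cos²i = 0.09645 → i = 71.907°, r = 45.575°, D_min = 230.365°, rainbow angle = 50.365°.
Angular width = |52.193° − 50.365°| = 1.828°.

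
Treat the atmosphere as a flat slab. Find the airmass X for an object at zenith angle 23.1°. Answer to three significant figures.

X = sec z = 1/cos 23.1° = 1/0.9198 = 1.0872.

1.09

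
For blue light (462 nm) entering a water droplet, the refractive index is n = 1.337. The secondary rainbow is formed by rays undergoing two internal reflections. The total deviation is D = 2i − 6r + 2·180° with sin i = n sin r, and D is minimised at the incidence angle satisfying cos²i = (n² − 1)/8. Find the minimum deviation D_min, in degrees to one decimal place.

cos²i = (1.78757 − 1)/8 = 0.09845; i = arccos(0.31376) = 71.714°.
sin r = sin 71.714°/1.337 = 0.71017; r = 45.249°.
D_min = 2·71.714° − 6·45.249° + 360° = 231.934°.

231.9°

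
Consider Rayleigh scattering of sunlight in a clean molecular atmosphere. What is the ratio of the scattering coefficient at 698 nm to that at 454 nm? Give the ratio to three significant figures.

0.179

Rayleigh scattering ∝ λ⁻⁴, so the ratio of coefficients is the inverse fourth power of the wavelength ratio.
σ(698)/σ(454) = (454/698)⁴ = (0.6504)⁴ = 0.179.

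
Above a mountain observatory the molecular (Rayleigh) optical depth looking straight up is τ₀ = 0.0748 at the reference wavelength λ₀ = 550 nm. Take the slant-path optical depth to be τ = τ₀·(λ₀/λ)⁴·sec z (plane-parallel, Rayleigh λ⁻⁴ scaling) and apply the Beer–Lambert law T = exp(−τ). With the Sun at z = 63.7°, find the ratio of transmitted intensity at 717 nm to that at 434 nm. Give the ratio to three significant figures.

Airmass: sec 63.7° = 2.2570.
τ(717 nm) = 0.0748 × (550/717)⁴ × 2.2570 = 0.0748 × 0.3462 × 2.2570 = 0.0585.
τ(434 nm) = 0.0748 × (550/434)⁴ × 2.2570 = 0.0748 × 2.5792 × 2.2570 = 0.4354.
T(717)/T(434) = exp(τ_B − τ_A) = exp(0.3770) = 1.4579.

1.46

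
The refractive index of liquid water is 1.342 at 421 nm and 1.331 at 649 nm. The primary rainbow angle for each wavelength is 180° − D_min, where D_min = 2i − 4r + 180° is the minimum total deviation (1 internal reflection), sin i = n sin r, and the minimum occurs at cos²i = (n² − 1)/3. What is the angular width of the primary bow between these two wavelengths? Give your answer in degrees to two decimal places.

At 421 nm (n = 1.342): cos²i = 0.26699 → i = 58.888°, r = 39.641°, D_min = 139.213°, rainbow angle = 40.787°.
At 649 nm (n = 1.331): cos²i = 0.25719 → i = 59.527°, r = 40.356°, D_min = 137.630°, rainbow angle = 42.370°.
Angular width = |40.787° − 42.370°| = 1.583°.

1.58°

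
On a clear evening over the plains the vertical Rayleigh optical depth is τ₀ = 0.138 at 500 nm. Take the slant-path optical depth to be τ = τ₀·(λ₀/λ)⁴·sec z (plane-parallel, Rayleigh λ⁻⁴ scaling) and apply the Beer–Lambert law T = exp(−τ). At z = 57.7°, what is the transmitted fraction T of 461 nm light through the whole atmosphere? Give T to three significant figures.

0.700

sec 57.7° = 1.8714.
τ = 0.138 × (500/461)⁴ × 1.8714 = 0.138 × 1.3838 × 1.8714 = 0.3574.
T = exp(−0.3574) = 0.6995.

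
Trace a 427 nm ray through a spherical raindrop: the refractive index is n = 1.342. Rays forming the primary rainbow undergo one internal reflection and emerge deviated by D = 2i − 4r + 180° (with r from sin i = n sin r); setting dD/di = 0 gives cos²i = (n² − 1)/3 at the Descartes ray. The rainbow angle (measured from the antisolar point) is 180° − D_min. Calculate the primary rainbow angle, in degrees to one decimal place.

40.8°

cos²i = (1.80096 − 1)/3 = 0.26699; i = arccos(0.51671) = 58.888°.
sin r = sin 58.888°/1.342 = 0.63797; r = 39.641°.
D_min = 2·58.888° − 4·39.641° + 180° = 139.213°.
Rainbow angle = 180° − D_min = 40.787°.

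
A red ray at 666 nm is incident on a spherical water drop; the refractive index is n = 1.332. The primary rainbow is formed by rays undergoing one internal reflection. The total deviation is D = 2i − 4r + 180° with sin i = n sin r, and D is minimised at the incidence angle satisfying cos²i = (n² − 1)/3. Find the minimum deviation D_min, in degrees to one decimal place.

137.8°

cos²i = (1.77422 − 1)/3 = 0.25807; i = arccos(0.50801) = 59.469°.
sin r = sin 59.469°/1.332 = 0.64666; r = 40.290°.
D_min = 2·59.469° − 4·40.290° + 180° = 137.776°.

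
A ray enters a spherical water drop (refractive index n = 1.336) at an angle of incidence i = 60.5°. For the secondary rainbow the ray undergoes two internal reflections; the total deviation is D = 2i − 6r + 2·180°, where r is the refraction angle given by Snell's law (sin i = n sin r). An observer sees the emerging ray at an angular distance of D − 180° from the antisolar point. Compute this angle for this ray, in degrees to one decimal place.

57.1°

sin r = sin 60.5° / 1.336 = 0.8704/1.336 = 0.6515; r = 40.65°.
D = 2·60.5° − 6·40.65° + 2·180° = 121.00° − 243.91° + 360° = 237.09°.
Angle from antisolar point = D − 180° = 57.09°.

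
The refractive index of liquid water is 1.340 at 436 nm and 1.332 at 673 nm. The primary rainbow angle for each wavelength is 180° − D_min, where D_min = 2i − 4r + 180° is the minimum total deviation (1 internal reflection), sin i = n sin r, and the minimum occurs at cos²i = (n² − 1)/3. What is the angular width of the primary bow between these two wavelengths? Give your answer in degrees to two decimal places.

1.15°

At 436 nm (n = 1.340): cos²i = 0.26520 → i = 59.004°, r = 39.770°, D_min = 138.929°, rainbow angle = 41.071°.
At 673 nm (n = 1.332): cos²i = 0.25807 → i = 59.469°, r = 40.290°, D_min = 137.776°, rainbow angle = 42.224°.
Angular width = |41.071° − 42.224°| = 1.153°.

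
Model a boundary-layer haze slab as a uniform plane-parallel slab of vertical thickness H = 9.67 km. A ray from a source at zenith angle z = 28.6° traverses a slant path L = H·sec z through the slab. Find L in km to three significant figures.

11.0 km

sec z = 1/cos 28.6° = 1.1390.
L = 9.67 × 1.1390 = 11.014 km.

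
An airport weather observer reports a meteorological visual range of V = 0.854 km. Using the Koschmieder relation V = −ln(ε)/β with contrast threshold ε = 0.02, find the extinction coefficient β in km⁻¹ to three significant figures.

β = −ln(0.02) / V = 3.912 / 0.854 = 4.5808 km⁻¹.

4.58 km⁻¹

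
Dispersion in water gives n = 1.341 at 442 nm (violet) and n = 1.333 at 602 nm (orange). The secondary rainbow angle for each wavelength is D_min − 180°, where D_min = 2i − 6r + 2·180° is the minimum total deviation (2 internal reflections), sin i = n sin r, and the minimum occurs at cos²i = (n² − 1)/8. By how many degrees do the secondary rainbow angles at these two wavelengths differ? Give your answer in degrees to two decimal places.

2.08°

At 442 nm (n = 1.341): cos²i = 0.09979 → i = 71.586°, r = 45.034°, D_min = 232.966°, rainbow angle = 52.966°.
At 602 nm (n = 1.333): cos²i = 0.09711 → i = 71.843°, r = 45.466°, D_min = 230.891°, rainbow angle = 50.891°.
Angular width = |52.966° − 50.891°| = 2.075°.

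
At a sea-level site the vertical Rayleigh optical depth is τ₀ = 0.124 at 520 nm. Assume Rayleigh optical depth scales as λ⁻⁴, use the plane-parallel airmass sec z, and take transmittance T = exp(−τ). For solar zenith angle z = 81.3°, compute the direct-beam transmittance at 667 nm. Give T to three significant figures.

sec 81.3° = 6.6111.
τ = 0.124 × (520/667)⁴ × 6.6111 = 0.124 × 0.3694 × 6.6111 = 0.3028.
T = exp(−0.3028) = 0.7387.

0.739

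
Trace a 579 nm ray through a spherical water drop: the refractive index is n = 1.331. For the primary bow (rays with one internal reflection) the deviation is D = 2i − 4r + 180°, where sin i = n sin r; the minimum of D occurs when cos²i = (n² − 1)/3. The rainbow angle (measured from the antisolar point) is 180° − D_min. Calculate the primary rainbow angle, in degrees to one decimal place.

42.4°

cos²i = (1.77156 − 1)/3 = 0.25719; i = arccos(0.50714) = 59.527°.
sin r = sin 59.527°/1.331 = 0.64753; r = 40.356°.
D_min = 2·59.527° − 4·40.356° + 180° = 137.630°.
Rainbow angle = 180° − D_min = 42.370°.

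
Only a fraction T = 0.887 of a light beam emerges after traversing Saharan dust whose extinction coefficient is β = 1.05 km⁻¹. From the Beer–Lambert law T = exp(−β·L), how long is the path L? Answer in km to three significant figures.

0.114 km

Beer–Lambert: T = exp(−βL) ⇒ L = −ln(T)/β = −ln(0.887)/1.05 = 0.1199/1.05 = 0.1142 km.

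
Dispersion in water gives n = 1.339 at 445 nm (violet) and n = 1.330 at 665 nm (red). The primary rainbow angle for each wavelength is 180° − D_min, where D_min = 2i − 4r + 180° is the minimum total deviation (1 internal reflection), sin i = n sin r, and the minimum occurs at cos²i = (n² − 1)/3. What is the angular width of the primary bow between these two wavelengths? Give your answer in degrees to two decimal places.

At 445 nm (n = 1.339): cos²i = 0.26431 → i = 59.062°, r = 39.834°, D_min = 138.786°, rainbow angle = 41.214°.
At 665 nm (n = 1.330): cos²i = 0.25630 → i = 59.585°, r = 40.422°, D_min = 137.484°, rainbow angle = 42.516°.
Angular width = |41.214° − 42.516°| = 1.303°.

1.30°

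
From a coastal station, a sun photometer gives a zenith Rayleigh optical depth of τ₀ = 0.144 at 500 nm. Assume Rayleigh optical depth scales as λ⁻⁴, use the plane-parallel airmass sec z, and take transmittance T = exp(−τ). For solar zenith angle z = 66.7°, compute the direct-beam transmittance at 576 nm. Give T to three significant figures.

0.813

sec 66.7° = 2.5282.
τ = 0.144 × (500/576)⁴ × 2.5282 = 0.144 × 0.5678 × 2.5282 = 0.2067.
T = exp(−0.2067) = 0.8133.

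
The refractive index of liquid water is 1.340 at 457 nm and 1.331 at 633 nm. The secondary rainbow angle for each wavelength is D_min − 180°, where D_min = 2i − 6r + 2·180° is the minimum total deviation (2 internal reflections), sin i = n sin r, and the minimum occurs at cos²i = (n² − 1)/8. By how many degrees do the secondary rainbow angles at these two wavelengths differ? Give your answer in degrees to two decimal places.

At 457 nm (n = 1.340): cos²i = 0.09945 → i = 71.618°, r = 45.088°, D_min = 232.709°, rainbow angle = 52.709°.
At 633 nm (n = 1.331): cos²i = 0.09645 → i = 71.907°, r = 45.575°, D_min = 230.365°, rainbow angle = 50.365°.
Angular width = |52.709° − 50.365°| = 2.344°.

2.34°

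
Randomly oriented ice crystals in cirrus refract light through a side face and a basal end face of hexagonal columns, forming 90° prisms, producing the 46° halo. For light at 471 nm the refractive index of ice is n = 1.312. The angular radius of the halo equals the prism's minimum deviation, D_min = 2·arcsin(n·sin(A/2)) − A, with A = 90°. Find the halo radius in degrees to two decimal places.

n·sin(A/2) = 1.312 × sin 45° = 1.312 × 0.7071 = 0.9277.
D_min = 2·arcsin(0.9277) − 90° = 2 × 68.083° − 90° = 46.166°.

46.17°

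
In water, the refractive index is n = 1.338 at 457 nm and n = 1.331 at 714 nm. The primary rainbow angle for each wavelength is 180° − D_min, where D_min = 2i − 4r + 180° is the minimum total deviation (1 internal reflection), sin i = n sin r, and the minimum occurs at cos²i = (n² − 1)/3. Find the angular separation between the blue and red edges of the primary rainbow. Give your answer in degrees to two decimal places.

At 457 nm (n = 1.338): cos²i = 0.26341 → i = 59.120°, r = 39.899°, D_min = 138.643°, rainbow angle = 41.357°.
At 714 nm (n = 1.331): cos²i = 0.25719 → i = 59.527°, r = 40.356°, D_min = 137.630°, rainbow angle = 42.370°.
Angular width = |41.357° − 42.370°| = 1.013°.

1.01°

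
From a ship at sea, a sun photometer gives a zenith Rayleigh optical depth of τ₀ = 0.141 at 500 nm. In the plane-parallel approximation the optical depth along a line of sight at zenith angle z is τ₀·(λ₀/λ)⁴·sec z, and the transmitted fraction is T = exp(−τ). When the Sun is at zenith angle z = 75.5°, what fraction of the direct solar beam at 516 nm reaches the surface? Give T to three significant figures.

sec 75.5° = 3.9939.
τ = 0.141 × (500/516)⁴ × 3.9939 = 0.141 × 0.8816 × 3.9939 = 0.4965.
T = exp(−0.4965) = 0.6087.

0.609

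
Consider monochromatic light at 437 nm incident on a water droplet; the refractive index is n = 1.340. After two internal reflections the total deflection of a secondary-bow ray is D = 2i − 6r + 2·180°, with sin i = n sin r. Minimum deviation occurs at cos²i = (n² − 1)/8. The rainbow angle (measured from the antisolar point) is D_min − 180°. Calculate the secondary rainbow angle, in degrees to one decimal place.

52.7°

cos²i = (1.79560 − 1)/8 = 0.09945; i = arccos(0.31536) = 71.618°.
sin r = sin 71.618°/1.340 = 0.70819; r = 45.088°.
D_min = 2·71.618° − 6·45.088° + 360° = 232.709°.
Rainbow angle = D_min − 180° = 52.709°.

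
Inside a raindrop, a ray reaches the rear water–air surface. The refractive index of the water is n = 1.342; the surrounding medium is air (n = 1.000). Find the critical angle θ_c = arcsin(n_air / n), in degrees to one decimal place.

sin θ_c = n_air / n = 1.000 / 1.342 = 0.7452.
θ_c = arcsin(0.7452) = 48.17°.

48.2°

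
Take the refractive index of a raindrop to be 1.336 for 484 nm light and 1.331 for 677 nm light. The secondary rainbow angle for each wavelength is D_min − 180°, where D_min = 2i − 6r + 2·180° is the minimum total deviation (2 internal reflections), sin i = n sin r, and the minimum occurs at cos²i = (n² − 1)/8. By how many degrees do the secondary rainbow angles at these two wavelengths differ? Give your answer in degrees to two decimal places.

At 484 nm (n = 1.336): cos²i = 0.09811 → i = 71.746°, r = 45.303°, D_min = 231.674°, rainbow angle = 51.674°.
At 677 nm (n = 1.331): cos²i = 0.09645 → i = 71.907°, r = 45.575°, D_min = 230.365°, rainbow angle = 50.365°.
Angular width = |51.674° − 50.365°| = 1.309°.

1.31°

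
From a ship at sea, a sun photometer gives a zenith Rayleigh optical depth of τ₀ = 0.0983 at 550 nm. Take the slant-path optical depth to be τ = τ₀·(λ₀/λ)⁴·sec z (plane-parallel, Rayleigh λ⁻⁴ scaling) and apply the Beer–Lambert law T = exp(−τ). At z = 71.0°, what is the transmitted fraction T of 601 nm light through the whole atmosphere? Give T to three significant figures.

sec 71.0° = 3.0716.
τ = 0.0983 × (550/601)⁴ × 3.0716 = 0.0983 × 0.7014 × 3.0716 = 0.2118.
T = exp(−0.2118) = 0.8092.

0.809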